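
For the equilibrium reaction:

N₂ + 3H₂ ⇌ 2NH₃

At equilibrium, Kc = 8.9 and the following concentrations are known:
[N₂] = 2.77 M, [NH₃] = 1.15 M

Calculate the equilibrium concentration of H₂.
[H₂] = 0.3771 M

Kc = ([NH₃]^2) / ([N₂] × [H₂]^3) = 8.9
[H₂]^3 = (product terms)/(Kc · other reactant terms) = 1.3225 / (8.9 · 2.77) = 0.053645
[H₂] = (0.053645)^(1/3) = 0.3771 M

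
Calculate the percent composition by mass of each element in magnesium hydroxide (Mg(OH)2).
Mg: 41.68%, O: 54.86%, H: 3.46%

Molar mass of Mg(OH)2 = 58.33 g/mol
% Mg = (1 × 24.31) / 58.33 × 100% = 24.31 / 58.33 × 100% = 41.68%
% O = (2 × 16.0) / 58.33 × 100% = 32 / 58.33 × 100% = 54.86%
% H = (2 × 1.008) / 58.33 × 100% = 2.016 / 58.33 × 100% = 3.46%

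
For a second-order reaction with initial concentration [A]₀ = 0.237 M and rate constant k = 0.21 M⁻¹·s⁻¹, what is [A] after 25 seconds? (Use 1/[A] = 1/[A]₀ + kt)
0.1056 M

1/[A] = 1/[A]₀ + k·t = 1/0.237 + (0.21)·(25) = 4.2194 + 5.2500 = 9.4694
[A] = 1/9.4694 = 0.1056 M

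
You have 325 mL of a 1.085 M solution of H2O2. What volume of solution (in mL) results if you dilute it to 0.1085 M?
Using M₁V₁ = M₂V₂:
1.085 × 325 = 0.1085 × V₂
V₂ = (1.085 × 325) / 0.1085 = 3250 mL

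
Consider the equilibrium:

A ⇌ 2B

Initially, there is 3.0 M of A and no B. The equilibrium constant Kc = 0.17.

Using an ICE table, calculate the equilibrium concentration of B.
[B] = 0.673 M

ICE: [A] = 3.0 − x, [B] = 2x.
Kc = (2x)²/(3.0 − x) = 0.17 ⇒ 4x² + 0.17x − 0.51 = 0.
x = (−0.17 + √(0.17² + 4·4·0.51))/(2·4) = (−0.17 + √8.1889)/8 = 0.33645.
[B] = 2x = 0.673 M.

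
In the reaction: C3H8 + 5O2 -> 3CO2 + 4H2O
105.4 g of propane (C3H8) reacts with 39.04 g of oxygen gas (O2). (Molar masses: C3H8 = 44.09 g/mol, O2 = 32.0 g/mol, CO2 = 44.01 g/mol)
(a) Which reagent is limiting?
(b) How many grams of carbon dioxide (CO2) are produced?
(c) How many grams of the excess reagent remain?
(a) O2, (b) 32.22 g, (c) 94.64 g

Moles of C3H8 = 105.4 g ÷ 44.09 g/mol = 2.39056 mol
Moles of O2 = 39.04 g ÷ 32.0 g/mol = 1.22 mol
Moles ÷ coefficient: C3H8: 2.39056/1 = 2.391, O2: 1.22/5 = 0.244
(a) O2 has the smaller value, so O2 is the limiting reagent.
(b) Moles of CO2 = 1.22 mol O2 × (3/5) = 0.732 mol; mass = 0.732 mol × 44.01 g/mol = 32.22 g
(c) C3H8 consumed = 1.22 × (1/5) = 0.244 mol; remaining = 2.39056 − 0.244 = 2.14656 mol; mass = 2.14656 mol × 44.09 g/mol = 94.64 g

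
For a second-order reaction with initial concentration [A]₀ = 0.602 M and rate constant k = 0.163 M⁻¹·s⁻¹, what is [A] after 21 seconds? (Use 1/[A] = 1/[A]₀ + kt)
0.1967 M

1/[A] = 1/[A]₀ + k·t = 1/0.602 + (0.163)·(21) = 1.6611 + 3.4230 = 5.0841
[A] = 1/5.0841 = 0.1967 M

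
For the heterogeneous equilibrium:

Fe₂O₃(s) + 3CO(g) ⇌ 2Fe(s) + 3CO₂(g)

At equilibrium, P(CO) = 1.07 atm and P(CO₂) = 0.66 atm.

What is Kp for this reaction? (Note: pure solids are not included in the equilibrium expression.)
K_p = 0.235

Solids (Fe₂O₃, Fe) are excluded.
Kp = P(CO₂)³/P(CO)³ = (0.66)³/(1.07)³ = 0.2875/1.225 = 0.235.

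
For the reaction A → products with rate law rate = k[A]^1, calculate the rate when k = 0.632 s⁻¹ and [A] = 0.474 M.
0.2996 M/s

rate = k·[A]^1 = 0.632·(0.474)^1 = 0.632·0.474 = 0.2996 M/s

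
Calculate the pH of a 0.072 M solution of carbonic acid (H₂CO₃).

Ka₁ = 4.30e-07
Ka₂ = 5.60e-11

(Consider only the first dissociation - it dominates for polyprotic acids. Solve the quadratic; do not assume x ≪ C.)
pH = 3.76

x² + Ka₁·x − Ka₁·C = 0 with Ka₁ = 4.30e-07, C = 0.072.
x = (−Ka₁ + √(Ka₁² + 4·Ka₁·C))/2 = 1.7574e-04 M, so pH = 3.76.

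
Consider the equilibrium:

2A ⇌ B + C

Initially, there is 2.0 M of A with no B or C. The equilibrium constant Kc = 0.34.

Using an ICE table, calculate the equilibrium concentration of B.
[B] = 0.538 M

ICE: [A] = 2.0 − 2x, [B] = [C] = x.
Kc = x²/(2.0 − 2x)² = 0.34 ⇒ √Kc = x/(2.0 − 2x).
x = √0.34·2.0/(1 + 2√0.34) = 0.5831·2.0/2.1662 = 0.53836.
[B] = x = 0.538 M.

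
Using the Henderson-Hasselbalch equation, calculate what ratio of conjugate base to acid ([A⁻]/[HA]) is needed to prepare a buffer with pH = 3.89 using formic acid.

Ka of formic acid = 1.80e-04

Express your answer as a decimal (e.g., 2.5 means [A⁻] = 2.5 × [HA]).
[A⁻]/[HA] = 1.397

pKa = −log(1.80e-04) = 3.7447. pH = pKa + log([A⁻]/[HA]). 3.89 = 3.7447 + log(ratio). log(ratio) = 3.89 − 3.7447 = 0.1453. ratio = 10^(0.1453) = 1.397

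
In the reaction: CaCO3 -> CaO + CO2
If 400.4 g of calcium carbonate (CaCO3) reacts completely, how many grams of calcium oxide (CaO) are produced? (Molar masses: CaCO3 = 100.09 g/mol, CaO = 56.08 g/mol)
Moles of CaCO3 = 400.4 g ÷ 100.09 g/mol = 4.0004 mol
Mole ratio: 1 mol CaO / 1 mol CaCO3
Moles of CaO = 4.0004 × (1/1) = 4.0004 mol
Mass of CaO = 4.0004 mol × 56.08 g/mol = 224.3 g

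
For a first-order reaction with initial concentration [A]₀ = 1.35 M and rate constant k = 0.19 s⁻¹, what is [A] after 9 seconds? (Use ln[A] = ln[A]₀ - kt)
0.2442 M

ln[A] = ln[A]₀ - k·t = ln(1.35) - (0.19)·(9) = 0.3001 - 1.7100 = -1.4099
[A] = e^(-1.4099) = 0.2442 M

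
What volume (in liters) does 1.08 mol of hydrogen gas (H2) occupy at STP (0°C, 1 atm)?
At STP, 1 mol of gas occupies 22.4 L
Volume = 1.08 mol × 22.4 L/mol = 24.19 L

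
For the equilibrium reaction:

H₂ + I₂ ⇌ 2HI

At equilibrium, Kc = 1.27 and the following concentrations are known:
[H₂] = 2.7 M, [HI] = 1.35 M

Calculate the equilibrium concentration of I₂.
[I₂] = 0.5315 M

Kc = ([HI]^2) / ([H₂] × [I₂]) = 1.27
[I₂]^1 = (product terms)/(Kc · other reactant terms) = 1.8225 / (1.27 · 2.7) = 0.5315
[I₂] = 0.5315 M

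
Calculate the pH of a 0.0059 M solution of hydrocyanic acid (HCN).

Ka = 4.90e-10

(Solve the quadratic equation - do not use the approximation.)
pH = 5.77

x² + Ka×x - Ka×C = 0. Using quadratic formula: [H⁺] = 1.7000e-06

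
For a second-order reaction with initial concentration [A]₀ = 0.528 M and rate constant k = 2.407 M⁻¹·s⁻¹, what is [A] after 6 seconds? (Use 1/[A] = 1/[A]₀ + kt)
0.0612 M

1/[A] = 1/[A]₀ + k·t = 1/0.528 + (2.407)·(6) = 1.8939 + 14.4420 = 16.3359
[A] = 1/16.3359 = 0.0612 M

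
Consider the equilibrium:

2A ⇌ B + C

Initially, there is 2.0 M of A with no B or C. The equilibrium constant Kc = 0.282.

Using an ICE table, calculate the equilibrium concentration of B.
[B] = 0.515 M

ICE: [A] = 2.0 − 2x, [B] = [C] = x.
Kc = x²/(2.0 − 2x)² = 0.282 ⇒ √Kc = x/(2.0 − 2x).
x = √0.282·2.0/(1 + 2√0.282) = 0.53104·2.0/2.0621 = 0.51505.
[B] = x = 0.515 M.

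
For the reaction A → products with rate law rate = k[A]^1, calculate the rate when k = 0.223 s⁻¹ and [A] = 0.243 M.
0.05419 M/s

rate = k·[A]^1 = 0.223·(0.243)^1 = 0.223·0.243 = 0.05419 M/s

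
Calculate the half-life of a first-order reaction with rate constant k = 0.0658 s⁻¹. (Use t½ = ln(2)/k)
10.53 s

t½ = ln(2)/k = 0.6931/0.0658 = 10.53 s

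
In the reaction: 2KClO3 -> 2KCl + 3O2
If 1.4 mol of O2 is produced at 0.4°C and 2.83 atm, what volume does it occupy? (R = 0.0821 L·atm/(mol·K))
T = 0.4°C + 273.15 = 273.55 K
V = nRT/P = (1.4 × 0.0821 × 273.55) / 2.83
V = 11.11 L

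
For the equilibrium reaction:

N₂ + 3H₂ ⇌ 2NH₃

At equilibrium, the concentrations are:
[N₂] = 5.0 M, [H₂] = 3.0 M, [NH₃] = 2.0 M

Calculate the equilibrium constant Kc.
K_c = 0.0296

Kc = ([NH₃]^2) / ([N₂] × [H₂]^3)
   = ((2.0)^2) / ((5.0)·(3.0)^3)
   = 4 / 135 = 0.0296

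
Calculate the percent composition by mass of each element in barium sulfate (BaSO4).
Ba: 58.84%, S: 13.74%, O: 27.42%

Molar mass of BaSO4 = 233.4 g/mol
% Ba = (1 × 137.33) / 233.4 × 100% = 137.33 / 233.4 × 100% = 58.84%
% S = (1 × 32.07) / 233.4 × 100% = 32.07 / 233.4 × 100% = 13.74%
% O = (4 × 16.0) / 233.4 × 100% = 64 / 233.4 × 100% = 27.42%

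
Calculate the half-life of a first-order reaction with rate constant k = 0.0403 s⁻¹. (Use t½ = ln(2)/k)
17.20 s

t½ = ln(2)/k = 0.6931/0.0403 = 17.20 s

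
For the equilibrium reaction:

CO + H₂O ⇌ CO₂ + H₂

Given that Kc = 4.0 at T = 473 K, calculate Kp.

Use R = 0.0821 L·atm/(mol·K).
K_p = 4.0000

Δn = (moles gaseous products) − (moles gaseous reactants) = 0
T = 473 K; RT = 0.0821 × 473 = 38.8333
Kp = Kc·(RT)^Δn = 4.0 × (38.8333)^0 = 4.0 × 1 = 4.0000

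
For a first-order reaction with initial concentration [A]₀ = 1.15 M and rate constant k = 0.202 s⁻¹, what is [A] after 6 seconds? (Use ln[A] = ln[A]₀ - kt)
0.3422 M

ln[A] = ln[A]₀ - k·t = ln(1.15) - (0.202)·(6) = 0.1398 - 1.2120 = -1.0722
[A] = e^(-1.0722) = 0.3422 M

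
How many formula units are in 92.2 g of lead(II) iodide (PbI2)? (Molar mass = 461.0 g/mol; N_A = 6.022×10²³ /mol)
Moles = 92.2 g ÷ 461.0 g/mol = 0.2 mol
Formula units = 0.2 mol × 6.022×10²³ /mol = 1.204e+23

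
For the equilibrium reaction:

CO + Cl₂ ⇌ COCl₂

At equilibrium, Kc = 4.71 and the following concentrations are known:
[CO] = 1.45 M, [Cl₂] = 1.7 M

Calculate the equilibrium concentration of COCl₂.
[COCl₂] = 11.6101 M

Kc = ([COCl₂]) / ([CO] × [Cl₂]) = 4.71
[COCl₂]^1 = Kc · (reactant terms)/(other product terms) = 4.71 · 2.465 / 1 = 11.61
[COCl₂] = 11.6101 M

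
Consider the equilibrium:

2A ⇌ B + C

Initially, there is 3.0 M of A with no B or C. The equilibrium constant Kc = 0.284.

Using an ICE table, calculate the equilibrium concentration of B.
[B] = 0.774 M

ICE: [A] = 3.0 − 2x, [B] = [C] = x.
Kc = x²/(3.0 − 2x)² = 0.284 ⇒ √Kc = x/(3.0 − 2x).
x = √0.284·3.0/(1 + 2√0.284) = 0.53292·3.0/2.0658 = 0.7739.
[B] = x = 0.774 M.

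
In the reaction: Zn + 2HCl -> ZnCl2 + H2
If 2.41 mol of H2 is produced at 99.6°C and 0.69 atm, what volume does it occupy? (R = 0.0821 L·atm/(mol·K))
T = 99.6°C + 273.15 = 372.75 K
V = nRT/P = (2.41 × 0.0821 × 372.75) / 0.69
V = 106.89 L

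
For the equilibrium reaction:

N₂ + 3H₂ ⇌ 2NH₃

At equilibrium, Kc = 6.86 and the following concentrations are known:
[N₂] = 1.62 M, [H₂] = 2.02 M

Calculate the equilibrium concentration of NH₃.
[NH₃] = 9.5708 M

Kc = ([NH₃]^2) / ([N₂] × [H₂]^3) = 6.86
[NH₃]^2 = Kc · (reactant terms)/(other product terms) = 6.86 · 13.353 / 1 = 91.6
[NH₃] = (91.6)^(1/2) = 9.5708 M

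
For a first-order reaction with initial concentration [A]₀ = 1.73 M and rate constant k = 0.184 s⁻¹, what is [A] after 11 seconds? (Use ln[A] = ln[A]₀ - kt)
0.2286 M

ln[A] = ln[A]₀ - k·t = ln(1.73) - (0.184)·(11) = 0.5481 - 2.0240 = -1.4759
[A] = e^(-1.4759) = 0.2286 M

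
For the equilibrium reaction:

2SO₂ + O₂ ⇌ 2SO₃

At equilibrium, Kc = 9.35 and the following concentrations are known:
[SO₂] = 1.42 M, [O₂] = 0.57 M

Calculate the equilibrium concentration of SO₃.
[SO₃] = 3.2782 M

Kc = ([SO₃]^2) / ([SO₂]^2 × [O₂]) = 9.35
[SO₃]^2 = Kc · (reactant terms)/(other product terms) = 9.35 · 1.1493 / 1 = 10.746
[SO₃] = (10.746)^(1/2) = 3.2782 M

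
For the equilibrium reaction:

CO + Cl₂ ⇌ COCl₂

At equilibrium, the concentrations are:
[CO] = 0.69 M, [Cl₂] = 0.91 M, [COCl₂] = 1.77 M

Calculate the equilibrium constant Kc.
K_c = 2.8189

Kc = ([COCl₂]) / ([CO] × [Cl₂])
   = ((1.77)) / ((0.69)·(0.91))
   = 1.77 / 0.6279 = 2.8189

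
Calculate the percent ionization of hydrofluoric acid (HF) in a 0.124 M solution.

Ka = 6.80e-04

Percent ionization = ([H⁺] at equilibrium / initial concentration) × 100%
Percent ionization = 7.14%

Let x = [H⁺]. Ka = x²/(C - x) ⇒ x² + (6.80e-04)x - (6.80e-04)(0.124) = 0. x = 8.8489e-03. Percent = (8.8489e-03/0.124) × 100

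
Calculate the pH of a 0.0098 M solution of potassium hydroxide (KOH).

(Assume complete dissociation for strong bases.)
pH = 11.99

[OH⁻] = 0.0098 M for strong base. pOH = -log[OH⁻] = 2.01, pH = 14 - pOH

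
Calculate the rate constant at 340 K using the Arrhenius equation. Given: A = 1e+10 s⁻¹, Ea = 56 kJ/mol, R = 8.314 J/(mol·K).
2.49e+01 s⁻¹

k = A·exp(-Ea/(R·T)) = 1e+10·exp(-56000/(8.314·340)) = 1e+10·exp(-19.8107) = 1e+10·2.4908e-09 = 2.49e+01 s⁻¹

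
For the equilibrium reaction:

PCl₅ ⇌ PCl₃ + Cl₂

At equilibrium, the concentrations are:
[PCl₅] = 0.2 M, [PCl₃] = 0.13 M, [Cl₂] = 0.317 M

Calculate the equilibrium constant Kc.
K_c = 0.2061

Kc = ([PCl₃] × [Cl₂]) / ([PCl₅])
   = ((0.13)·(0.317)) / ((0.2))
   = 0.04121 / 0.2 = 0.2061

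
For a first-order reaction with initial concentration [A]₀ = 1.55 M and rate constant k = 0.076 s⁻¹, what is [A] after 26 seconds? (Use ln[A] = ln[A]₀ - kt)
0.2149 M

ln[A] = ln[A]₀ - k·t = ln(1.55) - (0.076)·(26) = 0.4383 - 1.9760 = -1.5377
[A] = e^(-1.5377) = 0.2149 M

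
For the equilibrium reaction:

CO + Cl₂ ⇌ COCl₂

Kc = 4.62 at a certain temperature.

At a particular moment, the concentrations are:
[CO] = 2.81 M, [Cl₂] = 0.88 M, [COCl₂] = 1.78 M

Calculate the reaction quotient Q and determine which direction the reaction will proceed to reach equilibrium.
Q = 0.720, Q < K, reaction proceeds forward (toward products)

Q = ([COCl₂]) / ([CO] × [Cl₂])
  = ((1.78)) / ((2.81)·(0.88)) = 1.78/2.4728 = 0.7198
Since Q = 0.7198 < Kc = 4.62, the reaction proceeds forward (toward products) to reach equilibrium.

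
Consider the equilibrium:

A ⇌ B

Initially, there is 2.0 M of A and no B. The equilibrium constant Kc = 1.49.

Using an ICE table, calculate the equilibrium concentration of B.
[B] = 1.197 M

ICE: [A] = 2.0 − x, [B] = x.
Kc = x/(2.0 − x) = 1.49 ⇒ x = 1.49·2.0/(1 + 1.49) = 2.98/2.49 = 1.197.
[B] = x = 1.197 M.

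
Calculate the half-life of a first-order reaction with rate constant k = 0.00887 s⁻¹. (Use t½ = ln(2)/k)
78.15 s

t½ = ln(2)/k = 0.6931/0.00887 = 78.15 s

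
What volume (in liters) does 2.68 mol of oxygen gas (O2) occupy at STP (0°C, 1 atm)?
At STP, 1 mol of gas occupies 22.4 L
Volume = 2.68 mol × 22.4 L/mol = 60.03 L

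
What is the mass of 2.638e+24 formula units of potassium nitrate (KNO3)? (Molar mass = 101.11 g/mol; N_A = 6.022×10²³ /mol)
Moles = 2.638e+24 ÷ 6.022×10²³ = 4.3806 mol
Mass = 4.3806 mol × 101.11 g/mol = 442.9 g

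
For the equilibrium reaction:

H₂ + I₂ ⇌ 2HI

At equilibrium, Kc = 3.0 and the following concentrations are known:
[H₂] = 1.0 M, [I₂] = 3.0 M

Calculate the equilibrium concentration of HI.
[HI] = 3.0000 M

Kc = ([HI]^2) / ([H₂] × [I₂]) = 3.0
[HI]^2 = Kc · (reactant terms)/(other product terms) = 3.0 · 3 / 1 = 9
[HI] = (9)^(1/2) = 3.0000 M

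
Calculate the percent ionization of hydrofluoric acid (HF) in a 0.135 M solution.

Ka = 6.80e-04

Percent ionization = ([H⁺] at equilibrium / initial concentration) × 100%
Percent ionization = 6.85%

Let x = [H⁺]. Ka = x²/(C - x) ⇒ x² + (6.80e-04)x - (6.80e-04)(0.135) = 0. x = 9.2473e-03. Percent = (9.2473e-03/0.135) × 100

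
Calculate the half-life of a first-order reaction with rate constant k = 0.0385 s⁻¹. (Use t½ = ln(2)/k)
18.00 s

t½ = ln(2)/k = 0.6931/0.0385 = 18.00 s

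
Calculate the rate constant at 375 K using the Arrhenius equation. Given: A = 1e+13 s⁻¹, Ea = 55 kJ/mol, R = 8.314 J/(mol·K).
2.18e+05 s⁻¹

k = A·exp(-Ea/(R·T)) = 1e+13·exp(-55000/(8.314·375)) = 1e+13·exp(-17.6409) = 1e+13·2.1809e-08 = 2.18e+05 s⁻¹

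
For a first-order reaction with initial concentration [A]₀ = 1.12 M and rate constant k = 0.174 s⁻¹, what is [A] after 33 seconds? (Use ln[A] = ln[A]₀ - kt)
0.0036 M

ln[A] = ln[A]₀ - k·t = ln(1.12) - (0.174)·(33) = 0.1133 - 5.7420 = -5.6287
[A] = e^(-5.6287) = 0.0036 M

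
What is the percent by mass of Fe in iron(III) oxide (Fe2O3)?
Mass of Fe in formula = 55.85 × 2 = 111.7 g/mol
Molar mass = 159.7 g/mol
% Fe = (111.7/159.7) × 100% = 69.94%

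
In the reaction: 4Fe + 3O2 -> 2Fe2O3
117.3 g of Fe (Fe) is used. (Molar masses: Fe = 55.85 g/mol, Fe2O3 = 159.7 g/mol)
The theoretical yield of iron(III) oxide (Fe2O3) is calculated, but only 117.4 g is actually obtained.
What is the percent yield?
Moles of Fe = 117.3 g ÷ 55.85 g/mol = 2.10027 mol
Mole ratio: 2 mol Fe2O3 / 4 mol Fe
Moles of Fe2O3 = 2.10027 × (2/4) = 1.05013 mol
Theoretical yield = 1.05013 mol × 159.7 g/mol = 167.71 g
Actual yield = 117.4 g
Percent yield = (117.4 / 167.71) × 100% = 70.0%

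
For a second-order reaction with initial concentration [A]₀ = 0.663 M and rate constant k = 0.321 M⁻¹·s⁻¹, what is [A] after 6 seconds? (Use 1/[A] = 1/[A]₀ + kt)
0.2912 M

1/[A] = 1/[A]₀ + k·t = 1/0.663 + (0.321)·(6) = 1.5083 + 1.9260 = 3.4343
[A] = 1/3.4343 = 0.2912 M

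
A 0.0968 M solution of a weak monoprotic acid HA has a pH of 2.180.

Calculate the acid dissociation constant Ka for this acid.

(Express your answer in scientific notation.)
K_a = 4.84e-04

[H⁺] = 10^(−pH) = 10^(−2.180) = 6.607e-03 M. For HA ⇌ H⁺ + A⁻, Ka = x²/(C − x) = (6.607e-03)²/(0.0968 − 6.607e-03) = 4.84e-04.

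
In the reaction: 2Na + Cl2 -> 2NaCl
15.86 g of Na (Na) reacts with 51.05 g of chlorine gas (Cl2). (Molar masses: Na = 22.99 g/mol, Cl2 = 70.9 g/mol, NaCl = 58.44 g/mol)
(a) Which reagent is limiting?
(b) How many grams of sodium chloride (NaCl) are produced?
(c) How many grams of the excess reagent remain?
(a) Na, (b) 40.32 g, (c) 26.59 g

Moles of Na = 15.86 g ÷ 22.99 g/mol = 0.689865 mol
Moles of Cl2 = 51.05 g ÷ 70.9 g/mol = 0.720028 mol
Moles ÷ coefficient: Na: 0.689865/2 = 0.3449, Cl2: 0.720028/1 = 0.72
(a) Na has the smaller value, so Na is the limiting reagent.
(b) Moles of NaCl = 0.689865 mol Na × (2/2) = 0.689865 mol; mass = 0.689865 mol × 58.44 g/mol = 40.32 g
(c) Cl2 consumed = 0.689865 × (1/2) = 0.344933 mol; remaining = 0.720028 − 0.344933 = 0.375096 mol; mass = 0.375096 mol × 70.9 g/mol = 26.59 g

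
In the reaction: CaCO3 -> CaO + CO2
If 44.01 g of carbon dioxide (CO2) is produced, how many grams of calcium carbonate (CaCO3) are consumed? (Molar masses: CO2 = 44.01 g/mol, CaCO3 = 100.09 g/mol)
Moles of CO2 = 44.01 g ÷ 44.01 g/mol = 1 mol
Mole ratio: 1 mol CaCO3 / 1 mol CO2
Moles of CaCO3 = 1 × (1/1) = 1 mol
Mass of CaCO3 = 1 mol × 100.09 g/mol = 100.1 g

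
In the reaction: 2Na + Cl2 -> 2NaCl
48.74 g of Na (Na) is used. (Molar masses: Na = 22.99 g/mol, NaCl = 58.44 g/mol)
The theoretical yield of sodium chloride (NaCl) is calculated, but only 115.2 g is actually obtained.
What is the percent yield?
Moles of Na = 48.74 g ÷ 22.99 g/mol = 2.12005 mol
Mole ratio: 2 mol NaCl / 2 mol Na
Moles of NaCl = 2.12005 × (2/2) = 2.12005 mol
Theoretical yield = 2.12005 mol × 58.44 g/mol = 123.9 g
Actual yield = 115.2 g
Percent yield = (115.2 / 123.9) × 100% = 93.0%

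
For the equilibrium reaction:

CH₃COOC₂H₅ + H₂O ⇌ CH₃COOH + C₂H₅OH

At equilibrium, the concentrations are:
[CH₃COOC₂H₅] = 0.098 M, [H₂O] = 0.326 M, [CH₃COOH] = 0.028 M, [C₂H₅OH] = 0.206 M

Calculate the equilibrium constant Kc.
K_c = 0.1805

Kc = ([CH₃COOH] × [C₂H₅OH]) / ([CH₃COOC₂H₅] × [H₂O])
   = ((0.028)·(0.206)) / ((0.098)·(0.326))
   = 0.005768 / 0.031948 = 0.1805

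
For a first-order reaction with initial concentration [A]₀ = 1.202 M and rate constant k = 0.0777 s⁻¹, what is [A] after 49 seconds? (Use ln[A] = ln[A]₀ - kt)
0.0267 M

ln[A] = ln[A]₀ - k·t = ln(1.202) - (0.0777)·(49) = 0.1840 - 3.8073 = -3.6233
[A] = e^(-3.6233) = 0.0267 M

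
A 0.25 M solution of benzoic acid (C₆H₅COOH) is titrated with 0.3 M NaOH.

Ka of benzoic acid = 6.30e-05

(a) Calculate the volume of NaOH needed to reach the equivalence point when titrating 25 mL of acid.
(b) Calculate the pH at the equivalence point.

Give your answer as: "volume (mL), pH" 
V = 20.8 mL, pH = 8.67

(a) At equivalence: moles acid = moles base.
moles acid = 0.25 × 0.025 = 0.00625 mol; V_NaOH = 0.00625/0.3 = 0.02083 L = 20.8 mL.
(b) At equivalence, all acid → conjugate base A⁻ at [A⁻] = 0.00625/0.04583 = 0.1364 M.
Kb = Kw/Ka = 1.0e-14/6.30e-05 = 1.587e-10; [OH⁻] = √(Kb·[A⁻]) = 4.652e-06; pOH = 5.33; pH = 14 − pOH = 8.67.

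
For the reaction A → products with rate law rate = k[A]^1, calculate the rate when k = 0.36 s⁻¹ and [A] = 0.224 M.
0.08064 M/s

rate = k·[A]^1 = 0.36·(0.224)^1 = 0.36·0.224 = 0.08064 M/s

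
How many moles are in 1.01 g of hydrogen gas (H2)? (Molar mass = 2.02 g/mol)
Moles = 1.01 g ÷ 2.02 g/mol = 0.5 mol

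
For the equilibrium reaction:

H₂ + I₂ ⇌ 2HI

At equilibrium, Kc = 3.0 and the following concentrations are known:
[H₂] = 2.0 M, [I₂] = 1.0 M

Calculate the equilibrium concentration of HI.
[HI] = 2.4495 M

Kc = ([HI]^2) / ([H₂] × [I₂]) = 3.0
[HI]^2 = Kc · (reactant terms)/(other product terms) = 3.0 · 2 / 1 = 6
[HI] = (6)^(1/2) = 2.4495 M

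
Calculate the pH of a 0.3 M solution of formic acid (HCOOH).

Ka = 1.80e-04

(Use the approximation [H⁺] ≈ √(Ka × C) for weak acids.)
pH = 2.13

[H⁺] = √(Ka × C) = √(1.80e-04 × 0.3) = 7.3485e-03. pH = -log(7.3485e-03)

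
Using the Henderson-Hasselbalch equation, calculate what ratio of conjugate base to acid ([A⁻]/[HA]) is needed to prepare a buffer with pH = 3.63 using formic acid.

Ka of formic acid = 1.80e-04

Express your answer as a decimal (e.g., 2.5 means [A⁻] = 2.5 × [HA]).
[A⁻]/[HA] = 0.768

pKa = −log(1.80e-04) = 3.7447. pH = pKa + log([A⁻]/[HA]). 3.63 = 3.7447 + log(ratio). log(ratio) = 3.63 − 3.7447 = -0.1147. ratio = 10^(-0.1147) = 0.768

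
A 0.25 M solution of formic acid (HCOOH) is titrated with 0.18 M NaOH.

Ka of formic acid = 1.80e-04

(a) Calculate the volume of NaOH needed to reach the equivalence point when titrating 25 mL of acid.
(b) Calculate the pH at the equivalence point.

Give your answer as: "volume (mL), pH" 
V = 34.7 mL, pH = 8.38

(a) At equivalence: moles acid = moles base.
moles acid = 0.25 × 0.025 = 0.00625 mol; V_NaOH = 0.00625/0.18 = 0.03472 L = 34.7 mL.
(b) At equivalence, all acid → conjugate base A⁻ at [A⁻] = 0.00625/0.05972 = 0.1047 M.
Kb = Kw/Ka = 1.0e-14/1.80e-04 = 5.556e-11; [OH⁻] = √(Kb·[A⁻]) = 2.411e-06; pOH = 5.62; pH = 14 − pOH = 8.38.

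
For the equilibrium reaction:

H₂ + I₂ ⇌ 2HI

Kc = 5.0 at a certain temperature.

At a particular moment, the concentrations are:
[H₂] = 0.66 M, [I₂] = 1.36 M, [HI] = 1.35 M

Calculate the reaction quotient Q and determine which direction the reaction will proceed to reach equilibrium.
Q = 2.030, Q < K, reaction proceeds forward (toward products)

Q = ([HI]^2) / ([H₂] × [I₂])
  = ((1.35)^2) / ((0.66)·(1.36)) = 1.8225/0.8976 = 2.03
Since Q = 2.03 < Kc = 5.0, the reaction proceeds forward (toward products) to reach equilibrium.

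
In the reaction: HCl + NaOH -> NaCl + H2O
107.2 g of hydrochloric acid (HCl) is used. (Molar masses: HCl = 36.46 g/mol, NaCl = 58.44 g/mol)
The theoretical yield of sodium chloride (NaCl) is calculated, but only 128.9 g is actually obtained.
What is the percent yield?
Moles of HCl = 107.2 g ÷ 36.46 g/mol = 2.94021 mol
Mole ratio: 1 mol NaCl / 1 mol HCl
Moles of NaCl = 2.94021 × (1/1) = 2.94021 mol
Theoretical yield = 2.94021 mol × 58.44 g/mol = 171.83 g
Actual yield = 128.9 g
Percent yield = (128.9 / 171.83) × 100% = 75.0%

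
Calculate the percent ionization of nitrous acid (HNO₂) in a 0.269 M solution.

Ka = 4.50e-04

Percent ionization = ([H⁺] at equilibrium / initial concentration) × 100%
Percent ionization = 4.01%

Let x = [H⁺]. Ka = x²/(C - x) ⇒ x² + (4.50e-04)x - (4.50e-04)(0.269) = 0. x = 1.0780e-02. Percent = (1.0780e-02/0.269) × 100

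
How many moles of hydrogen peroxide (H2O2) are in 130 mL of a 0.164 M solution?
Moles = Molarity × Volume (L)
Moles = 0.164 M × 0.13 L = 0.02132 mol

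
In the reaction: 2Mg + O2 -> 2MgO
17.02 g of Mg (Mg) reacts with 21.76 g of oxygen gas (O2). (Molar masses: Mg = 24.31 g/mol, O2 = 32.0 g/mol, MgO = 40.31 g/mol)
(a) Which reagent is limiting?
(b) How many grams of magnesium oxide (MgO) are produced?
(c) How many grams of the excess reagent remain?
(a) Mg, (b) 28.22 g, (c) 10.56 g

Moles of Mg = 17.02 g ÷ 24.31 g/mol = 0.700123 mol
Moles of O2 = 21.76 g ÷ 32.0 g/mol = 0.68 mol
Moles ÷ coefficient: Mg: 0.700123/2 = 0.3501, O2: 0.68/1 = 0.68
(a) Mg has the smaller value, so Mg is the limiting reagent.
(b) Moles of MgO = 0.700123 mol Mg × (2/2) = 0.700123 mol; mass = 0.700123 mol × 40.31 g/mol = 28.22 g
(c) O2 consumed = 0.700123 × (1/2) = 0.350062 mol; remaining = 0.68 − 0.350062 = 0.329938 mol; mass = 0.329938 mol × 32.0 g/mol = 10.56 g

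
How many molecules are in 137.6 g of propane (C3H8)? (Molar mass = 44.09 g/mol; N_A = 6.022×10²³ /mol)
Moles = 137.6 g ÷ 44.09 g/mol = 3.12089 mol
Molecules = 3.12089 mol × 6.022×10²³ /mol = 1.879e+24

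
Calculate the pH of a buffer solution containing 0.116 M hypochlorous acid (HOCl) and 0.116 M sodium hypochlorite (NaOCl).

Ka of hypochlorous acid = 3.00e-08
pH = 7.52

pKa = -log(3.00e-08) = 7.52. pH = pKa + log([A⁻]/[HA]) = 7.52 + log(0.116/0.116)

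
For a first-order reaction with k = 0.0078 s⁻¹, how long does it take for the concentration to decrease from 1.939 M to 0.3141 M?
233.36 s

From ln[A] = ln[A]₀ - k·t: t = ln([A]₀/[A])/k = ln(1.939/0.3141)/0.0078 = ln(6.1732)/0.0078 = 1.8202/0.0078 = 233.36 s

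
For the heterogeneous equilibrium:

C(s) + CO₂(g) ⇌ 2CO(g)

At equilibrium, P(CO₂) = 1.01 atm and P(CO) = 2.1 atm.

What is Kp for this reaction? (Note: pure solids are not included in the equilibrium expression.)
K_p = 4.366

Solid C is excluded.
Kp = P(CO)²/P(CO₂) = (2.1)²/1.01 = 4.41/1.01 = 4.366.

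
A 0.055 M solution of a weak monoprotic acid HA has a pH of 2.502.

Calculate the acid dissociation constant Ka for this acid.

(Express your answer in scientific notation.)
K_a = 1.91e-04

[H⁺] = 10^(−pH) = 10^(−2.502) = 3.148e-03 M. For HA ⇌ H⁺ + A⁻, Ka = x²/(C − x) = (3.148e-03)²/(0.055 − 3.148e-03) = 1.91e-04.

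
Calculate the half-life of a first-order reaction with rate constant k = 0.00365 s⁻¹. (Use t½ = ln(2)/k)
189.90 s

t½ = ln(2)/k = 0.6931/0.00365 = 189.90 s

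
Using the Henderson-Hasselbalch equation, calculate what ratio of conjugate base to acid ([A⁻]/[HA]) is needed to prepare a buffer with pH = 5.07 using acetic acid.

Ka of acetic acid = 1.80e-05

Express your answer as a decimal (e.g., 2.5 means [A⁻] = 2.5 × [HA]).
[A⁻]/[HA] = 2.115

pKa = −log(1.80e-05) = 4.7447. pH = pKa + log([A⁻]/[HA]). 5.07 = 4.7447 + log(ratio). log(ratio) = 5.07 − 4.7447 = 0.3253. ratio = 10^(0.3253) = 2.115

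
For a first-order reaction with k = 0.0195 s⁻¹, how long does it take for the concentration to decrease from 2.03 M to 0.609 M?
61.74 s

From ln[A] = ln[A]₀ - k·t: t = ln([A]₀/[A])/k = ln(2.03/0.609)/0.0195 = ln(3.3333)/0.0195 = 1.2040/0.0195 = 61.74 s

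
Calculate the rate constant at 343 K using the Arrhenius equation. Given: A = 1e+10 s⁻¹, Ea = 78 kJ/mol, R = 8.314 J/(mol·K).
1.32e-02 s⁻¹

k = A·exp(-Ea/(R·T)) = 1e+10·exp(-78000/(8.314·343)) = 1e+10·exp(-27.3521) = 1e+10·1.3217e-12 = 1.32e-02 s⁻¹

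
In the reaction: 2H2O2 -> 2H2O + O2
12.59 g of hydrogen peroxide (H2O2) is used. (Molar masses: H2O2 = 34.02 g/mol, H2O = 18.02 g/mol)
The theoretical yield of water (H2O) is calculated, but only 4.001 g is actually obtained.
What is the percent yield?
Moles of H2O2 = 12.59 g ÷ 34.02 g/mol = 0.370076 mol
Mole ratio: 2 mol H2O / 2 mol H2O2
Moles of H2O = 0.370076 × (2/2) = 0.370076 mol
Theoretical yield = 0.370076 mol × 18.02 g/mol = 6.6688 g
Actual yield = 4.001 g
Percent yield = (4.001 / 6.6688) × 100% = 60.0%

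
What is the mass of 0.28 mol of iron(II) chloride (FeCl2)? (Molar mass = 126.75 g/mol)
Mass = 0.28 mol × 126.75 g/mol = 35.49 g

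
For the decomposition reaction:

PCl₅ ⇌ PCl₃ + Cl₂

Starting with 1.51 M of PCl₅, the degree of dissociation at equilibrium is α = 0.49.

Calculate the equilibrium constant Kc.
K_c = 0.7109

x = α·[A]₀ = 0.49 × 1.51 = 0.7399 M dissociated.
At eq: [PCl₅] = 1.51 − 0.7399 = 0.7701 M; [PCl₃] = [Cl₂] = x = 0.7399 M.
Kc = [PCl₃][Cl₂]/[PCl₅] = (0.7399)²/0.7701 = 0.7109.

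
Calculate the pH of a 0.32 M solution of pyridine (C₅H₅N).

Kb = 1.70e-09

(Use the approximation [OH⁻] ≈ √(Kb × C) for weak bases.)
pH = 9.37

[OH⁻] = √(Kb × C) = √(1.70e-09 × 0.32) = 2.3324e-05. pOH = 4.63, pH = 14 - pOH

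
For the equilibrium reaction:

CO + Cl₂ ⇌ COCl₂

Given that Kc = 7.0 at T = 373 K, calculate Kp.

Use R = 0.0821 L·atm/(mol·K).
K_p = 0.2286

Δn = (moles gaseous products) − (moles gaseous reactants) = -1
T = 373 K; RT = 0.0821 × 373 = 30.6233
Kp = Kc·(RT)^Δn = 7.0 × (30.6233)^-1 = 7.0 × 0.0326549 = 0.2286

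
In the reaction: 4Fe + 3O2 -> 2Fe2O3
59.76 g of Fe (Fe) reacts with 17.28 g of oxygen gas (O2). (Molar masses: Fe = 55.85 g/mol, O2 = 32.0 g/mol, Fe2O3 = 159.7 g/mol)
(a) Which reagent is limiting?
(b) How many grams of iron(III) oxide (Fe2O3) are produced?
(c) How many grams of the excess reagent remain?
(a) O2, (b) 57.49 g, (c) 19.55 g

Moles of Fe = 59.76 g ÷ 55.85 g/mol = 1.07001 mol
Moles of O2 = 17.28 g ÷ 32.0 g/mol = 0.54 mol
Moles ÷ coefficient: Fe: 1.07001/4 = 0.2675, O2: 0.54/3 = 0.18
(a) O2 has the smaller value, so O2 is the limiting reagent.
(b) Moles of Fe2O3 = 0.54 mol O2 × (2/3) = 0.36 mol; mass = 0.36 mol × 159.7 g/mol = 57.49 g
(c) Fe consumed = 0.54 × (4/3) = 0.72 mol; remaining = 1.07001 − 0.72 = 0.350009 mol; mass = 0.350009 mol × 55.85 g/mol = 19.55 g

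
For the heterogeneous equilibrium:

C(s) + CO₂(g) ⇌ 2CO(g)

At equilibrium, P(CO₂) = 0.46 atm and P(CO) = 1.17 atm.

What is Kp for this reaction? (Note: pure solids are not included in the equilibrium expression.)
K_p = 2.976

Solid C is excluded.
Kp = P(CO)²/P(CO₂) = (1.17)²/0.46 = 1.369/0.46 = 2.976.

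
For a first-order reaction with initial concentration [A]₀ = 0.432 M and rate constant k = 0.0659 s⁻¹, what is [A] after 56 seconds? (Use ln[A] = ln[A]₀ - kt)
0.0108 M

ln[A] = ln[A]₀ - k·t = ln(0.432) - (0.0659)·(56) = -0.8393 - 3.6904 = -4.5297
[A] = e^(-4.5297) = 0.0108 M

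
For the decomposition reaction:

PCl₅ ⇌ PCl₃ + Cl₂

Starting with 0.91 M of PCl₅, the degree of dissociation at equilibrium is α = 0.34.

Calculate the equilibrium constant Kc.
K_c = 0.1594

x = α·[A]₀ = 0.34 × 0.91 = 0.3094 M dissociated.
At eq: [PCl₅] = 0.91 − 0.3094 = 0.6006 M; [PCl₃] = [Cl₂] = x = 0.3094 M.
Kc = [PCl₃][Cl₂]/[PCl₅] = (0.3094)²/0.6006 = 0.1594.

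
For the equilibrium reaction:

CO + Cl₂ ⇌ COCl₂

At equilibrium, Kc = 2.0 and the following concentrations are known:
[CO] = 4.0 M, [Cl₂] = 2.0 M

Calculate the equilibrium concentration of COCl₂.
[COCl₂] = 16.0000 M

Kc = ([COCl₂]) / ([CO] × [Cl₂]) = 2.0
[COCl₂]^1 = Kc · (reactant terms)/(other product terms) = 2.0 · 8 / 1 = 16
[COCl₂] = 16.0000 M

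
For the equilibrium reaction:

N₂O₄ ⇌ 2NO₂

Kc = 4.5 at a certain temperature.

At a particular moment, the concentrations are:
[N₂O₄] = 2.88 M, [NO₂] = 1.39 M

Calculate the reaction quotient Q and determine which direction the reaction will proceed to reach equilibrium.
Q = 0.671, Q < K, reaction proceeds forward (toward products)

Q = ([NO₂]^2) / ([N₂O₄])
  = ((1.39)^2) / ((2.88)) = 1.9321/2.88 = 0.6709
Since Q = 0.6709 < Kc = 4.5, the reaction proceeds forward (toward products) to reach equilibrium.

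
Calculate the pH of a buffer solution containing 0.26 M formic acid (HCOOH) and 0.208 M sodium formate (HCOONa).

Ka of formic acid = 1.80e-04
pH = 3.65

pKa = -log(1.80e-04) = 3.74. pH = pKa + log([A⁻]/[HA]) = 3.74 + log(0.208/0.26)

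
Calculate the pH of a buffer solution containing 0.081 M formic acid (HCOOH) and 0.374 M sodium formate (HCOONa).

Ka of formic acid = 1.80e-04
pH = 4.41

pKa = -log(1.80e-04) = 3.74. pH = pKa + log([A⁻]/[HA]) = 3.74 + log(0.374/0.081)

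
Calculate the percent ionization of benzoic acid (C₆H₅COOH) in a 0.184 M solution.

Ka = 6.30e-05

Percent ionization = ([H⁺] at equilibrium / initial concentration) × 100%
Percent ionization = 1.83%

Let x = [H⁺]. Ka = x²/(C - x) ⇒ x² + (6.30e-05)x - (6.30e-05)(0.184) = 0. x = 3.3733e-03. Percent = (3.3733e-03/0.184) × 100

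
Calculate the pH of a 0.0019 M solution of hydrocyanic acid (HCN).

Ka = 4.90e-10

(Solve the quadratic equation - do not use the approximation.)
pH = 6.02

x² + Ka×x - Ka×C = 0. Using quadratic formula: [H⁺] = 9.6464e-07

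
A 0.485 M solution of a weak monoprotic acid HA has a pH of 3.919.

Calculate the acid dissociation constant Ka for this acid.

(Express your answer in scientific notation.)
K_a = 2.99e-08

[H⁺] = 10^(−pH) = 10^(−3.919) = 1.205e-04 M. For HA ⇌ H⁺ + A⁻, Ka = x²/(C − x) = (1.205e-04)²/(0.485 − 1.205e-04) = 2.99e-08.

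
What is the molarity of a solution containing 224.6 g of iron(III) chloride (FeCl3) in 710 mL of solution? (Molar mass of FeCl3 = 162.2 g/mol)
Moles of FeCl3 = 224.6 g ÷ 162.2 g/mol = 1.38471 mol
Volume = 710 mL = 0.71 L
Molarity = 1.38471 mol ÷ 0.71 L = 1.95 M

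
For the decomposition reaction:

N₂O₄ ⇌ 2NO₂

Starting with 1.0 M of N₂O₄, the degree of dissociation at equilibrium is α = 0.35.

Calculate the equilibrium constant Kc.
K_c = 0.7538

x = α·[A]₀ = 0.35 × 1.0 = 0.35 M dissociated.
At eq: [N₂O₄] = 1.0 − 0.35 = 0.65 M; [NO₂] = 2x = 0.7 M.
Kc = [NO₂]²/[N₂O₄] = (0.7)²/0.65 = 0.7538.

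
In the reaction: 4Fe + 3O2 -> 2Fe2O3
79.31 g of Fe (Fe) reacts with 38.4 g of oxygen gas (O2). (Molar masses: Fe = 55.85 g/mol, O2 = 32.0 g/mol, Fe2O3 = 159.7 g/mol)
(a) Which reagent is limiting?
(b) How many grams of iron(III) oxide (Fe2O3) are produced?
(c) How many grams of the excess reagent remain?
(a) Fe, (b) 113.4 g, (c) 4.319 g

Moles of Fe = 79.31 g ÷ 55.85 g/mol = 1.42005 mol
Moles of O2 = 38.4 g ÷ 32.0 g/mol = 1.2 mol
Moles ÷ coefficient: Fe: 1.42005/4 = 0.355, O2: 1.2/3 = 0.4
(a) Fe has the smaller value, so Fe is the limiting reagent.
(b) Moles of Fe2O3 = 1.42005 mol Fe × (2/4) = 0.710027 mol; mass = 0.710027 mol × 159.7 g/mol = 113.4 g
(c) O2 consumed = 1.42005 × (3/4) = 1.06504 mol; remaining = 1.2 − 1.06504 = 0.13496 mol; mass = 0.13496 mol × 32.0 g/mol = 4.319 g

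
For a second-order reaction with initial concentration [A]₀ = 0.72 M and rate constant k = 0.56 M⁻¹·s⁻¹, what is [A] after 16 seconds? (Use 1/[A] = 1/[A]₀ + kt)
0.0966 M

1/[A] = 1/[A]₀ + k·t = 1/0.72 + (0.56)·(16) = 1.3889 + 8.9600 = 10.3489
[A] = 1/10.3489 = 0.0966 M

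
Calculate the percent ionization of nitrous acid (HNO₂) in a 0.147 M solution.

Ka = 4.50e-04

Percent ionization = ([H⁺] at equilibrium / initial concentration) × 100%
Percent ionization = 5.38%

Let x = [H⁺]. Ka = x²/(C - x) ⇒ x² + (4.50e-04)x - (4.50e-04)(0.147) = 0. x = 7.9114e-03. Percent = (7.9114e-03/0.147) × 100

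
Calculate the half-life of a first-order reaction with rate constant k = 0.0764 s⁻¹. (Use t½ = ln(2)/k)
9.07 s

t½ = ln(2)/k = 0.6931/0.0764 = 9.07 s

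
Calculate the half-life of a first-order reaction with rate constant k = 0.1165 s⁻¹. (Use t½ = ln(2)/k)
5.95 s

t½ = ln(2)/k = 0.6931/0.1165 = 5.95 s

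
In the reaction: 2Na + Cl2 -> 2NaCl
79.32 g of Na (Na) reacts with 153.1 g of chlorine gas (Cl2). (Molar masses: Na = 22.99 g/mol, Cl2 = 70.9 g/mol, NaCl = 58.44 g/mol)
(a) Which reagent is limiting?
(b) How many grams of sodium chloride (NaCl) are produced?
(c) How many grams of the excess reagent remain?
(a) Na, (b) 201.6 g, (c) 30.79 g

Moles of Na = 79.32 g ÷ 22.99 g/mol = 3.4502 mol
Moles of Cl2 = 153.1 g ÷ 70.9 g/mol = 2.15938 mol
Moles ÷ coefficient: Na: 3.4502/2 = 1.725, Cl2: 2.15938/1 = 2.159
(a) Na has the smaller value, so Na is the limiting reagent.
(b) Moles of NaCl = 3.4502 mol Na × (2/2) = 3.4502 mol; mass = 3.4502 mol × 58.44 g/mol = 201.6 g
(c) Cl2 consumed = 3.4502 × (1/2) = 1.7251 mol; remaining = 2.15938 − 1.7251 = 0.434282 mol; mass = 0.434282 mol × 70.9 g/mol = 30.79 g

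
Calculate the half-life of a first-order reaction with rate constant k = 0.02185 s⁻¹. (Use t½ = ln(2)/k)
31.72 s

t½ = ln(2)/k = 0.6931/0.02185 = 31.72 s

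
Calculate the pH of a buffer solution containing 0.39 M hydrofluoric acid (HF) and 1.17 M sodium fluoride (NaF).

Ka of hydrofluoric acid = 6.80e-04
pH = 3.64

pKa = -log(6.80e-04) = 3.17. pH = pKa + log([A⁻]/[HA]) = 3.17 + log(1.17/0.39)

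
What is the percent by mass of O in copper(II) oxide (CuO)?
Mass of O in formula = 16.0 × 1 = 16 g/mol
Molar mass = 79.55 g/mol
% O = (16/79.55) × 100% = 20.11%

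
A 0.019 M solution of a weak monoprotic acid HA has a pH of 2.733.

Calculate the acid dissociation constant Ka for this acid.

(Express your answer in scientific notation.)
K_a = 1.99e-04

[H⁺] = 10^(−pH) = 10^(−2.733) = 1.849e-03 M. For HA ⇌ H⁺ + A⁻, Ka = x²/(C − x) = (1.849e-03)²/(0.019 − 1.849e-03) = 1.99e-04.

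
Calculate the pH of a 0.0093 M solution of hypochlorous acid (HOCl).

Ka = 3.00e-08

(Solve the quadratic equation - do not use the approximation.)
pH = 4.78

x² + Ka×x - Ka×C = 0. Using quadratic formula: [H⁺] = 1.6688e-05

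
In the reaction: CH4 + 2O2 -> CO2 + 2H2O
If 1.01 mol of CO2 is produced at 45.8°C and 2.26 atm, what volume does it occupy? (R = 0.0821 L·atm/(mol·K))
T = 45.8°C + 273.15 = 318.95 K
V = nRT/P = (1.01 × 0.0821 × 318.95) / 2.26
V = 11.70 L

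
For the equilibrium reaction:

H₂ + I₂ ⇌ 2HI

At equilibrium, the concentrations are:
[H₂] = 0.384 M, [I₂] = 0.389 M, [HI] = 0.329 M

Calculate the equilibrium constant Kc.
K_c = 0.7246

Kc = ([HI]^2) / ([H₂] × [I₂])
   = ((0.329)^2) / ((0.384)·(0.389))
   = 0.10824 / 0.14938 = 0.7246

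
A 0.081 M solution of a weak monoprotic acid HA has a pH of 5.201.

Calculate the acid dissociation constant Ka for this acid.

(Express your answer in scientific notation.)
K_a = 4.89e-10

[H⁺] = 10^(−pH) = 10^(−5.201) = 6.295e-06 M. For HA ⇌ H⁺ + A⁻, Ka = x²/(C − x) = (6.295e-06)²/(0.081 − 6.295e-06) = 4.89e-10.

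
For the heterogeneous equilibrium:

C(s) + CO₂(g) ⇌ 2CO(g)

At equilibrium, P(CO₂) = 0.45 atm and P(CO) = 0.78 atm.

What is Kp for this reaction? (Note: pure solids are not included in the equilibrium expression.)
K_p = 1.352

Solid C is excluded.
Kp = P(CO)²/P(CO₂) = (0.78)²/0.45 = 0.6084/0.45 = 1.352.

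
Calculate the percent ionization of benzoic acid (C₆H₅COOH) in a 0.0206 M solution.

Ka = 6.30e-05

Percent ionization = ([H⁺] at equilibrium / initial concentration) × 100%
Percent ionization = 5.38%

Let x = [H⁺]. Ka = x²/(C - x) ⇒ x² + (6.30e-05)x - (6.30e-05)(0.0206) = 0. x = 1.1081e-03. Percent = (1.1081e-03/0.0206) × 100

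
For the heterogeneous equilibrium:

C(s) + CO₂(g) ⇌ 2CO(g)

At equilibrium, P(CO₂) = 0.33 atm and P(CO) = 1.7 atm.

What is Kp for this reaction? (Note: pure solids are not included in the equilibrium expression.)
K_p = 8.758

Solid C is excluded.
Kp = P(CO)²/P(CO₂) = (1.7)²/0.33 = 2.89/0.33 = 8.758.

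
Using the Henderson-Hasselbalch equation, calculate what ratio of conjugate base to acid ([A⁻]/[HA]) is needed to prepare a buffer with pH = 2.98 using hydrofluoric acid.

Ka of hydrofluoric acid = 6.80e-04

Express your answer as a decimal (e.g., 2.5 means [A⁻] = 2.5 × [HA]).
[A⁻]/[HA] = 0.649

pKa = −log(6.80e-04) = 3.1675. pH = pKa + log([A⁻]/[HA]). 2.98 = 3.1675 + log(ratio). log(ratio) = 2.98 − 3.1675 = -0.1875. ratio = 10^(-0.1875) = 0.649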